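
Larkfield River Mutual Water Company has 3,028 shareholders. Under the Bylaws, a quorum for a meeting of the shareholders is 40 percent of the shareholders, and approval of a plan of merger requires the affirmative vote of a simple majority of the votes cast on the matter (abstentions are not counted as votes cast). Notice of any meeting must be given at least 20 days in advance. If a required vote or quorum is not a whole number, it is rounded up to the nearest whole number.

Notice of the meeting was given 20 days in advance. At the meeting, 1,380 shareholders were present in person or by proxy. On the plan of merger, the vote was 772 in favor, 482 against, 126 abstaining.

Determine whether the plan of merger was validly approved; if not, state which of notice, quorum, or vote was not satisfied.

Valid — all requirements satisfied.

Notice: 20 days given; 20 required. Satisfied.
Quorum: 40% of 3,028 = 1,211.20, rounded up to 1,212; 1,380 present. Satisfied.
Vote: requires a majority of the votes cast (1,380 − 126 abstaining = 1,254); a majority of 1254 is 628, so 628 needed; 772 in favor. Satisfied.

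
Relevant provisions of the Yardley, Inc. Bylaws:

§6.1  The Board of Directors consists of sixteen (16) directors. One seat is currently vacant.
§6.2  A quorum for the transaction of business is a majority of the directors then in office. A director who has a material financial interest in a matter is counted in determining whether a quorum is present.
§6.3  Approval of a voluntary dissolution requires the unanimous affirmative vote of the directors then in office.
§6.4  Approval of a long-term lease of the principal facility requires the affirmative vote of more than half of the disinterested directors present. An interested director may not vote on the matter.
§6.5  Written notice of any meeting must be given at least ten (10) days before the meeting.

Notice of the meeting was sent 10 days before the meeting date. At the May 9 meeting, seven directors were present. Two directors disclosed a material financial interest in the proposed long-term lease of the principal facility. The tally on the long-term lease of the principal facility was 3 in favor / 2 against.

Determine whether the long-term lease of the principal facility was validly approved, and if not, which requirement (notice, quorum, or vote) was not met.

Notice: 10 days given; 10 required (10 ≥ 10). Satisfied.
Quorum: 7 present (interested directors count toward quorum); quorum is 8. Not satisfied.
Vote: the long-term lease of the principal facility requires a majority of the disinterested directors present (7 − 2 = 5). A majority of 5 is 3, so 3 affirmative votes are needed; 3 voted in favor. Satisfied. (Moot — without a quorum no business can be validly transacted.)

Invalid — quorum requirement not satisfied.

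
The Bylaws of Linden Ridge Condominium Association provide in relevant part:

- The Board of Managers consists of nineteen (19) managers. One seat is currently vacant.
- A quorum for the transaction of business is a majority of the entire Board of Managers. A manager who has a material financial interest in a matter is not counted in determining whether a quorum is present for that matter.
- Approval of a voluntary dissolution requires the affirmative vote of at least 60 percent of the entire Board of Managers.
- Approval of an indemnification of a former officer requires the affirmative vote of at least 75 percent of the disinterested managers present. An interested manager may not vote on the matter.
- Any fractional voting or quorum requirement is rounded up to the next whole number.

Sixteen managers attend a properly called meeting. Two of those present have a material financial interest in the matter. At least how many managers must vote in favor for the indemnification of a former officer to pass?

11

The indemnification of a former officer requires three-fourths of the disinterested managers present (16 − 2 = 14).
3/4 of 14 = 10.50, rounded up to 11.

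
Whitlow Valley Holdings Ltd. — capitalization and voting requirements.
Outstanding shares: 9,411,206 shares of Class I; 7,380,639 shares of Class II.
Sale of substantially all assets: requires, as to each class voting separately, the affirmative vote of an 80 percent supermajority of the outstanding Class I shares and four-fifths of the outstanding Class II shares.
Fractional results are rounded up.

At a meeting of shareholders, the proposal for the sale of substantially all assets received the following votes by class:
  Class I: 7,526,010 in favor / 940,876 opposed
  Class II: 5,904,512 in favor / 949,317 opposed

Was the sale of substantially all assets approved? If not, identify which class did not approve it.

Class I: 4/5 of 9411206 = 7528964.80, rounded up to 7528965; 7,528,965 required, 7,526,010 in favor — not approved.
Class II: 4/5 of 7380639 = 5904511.20, rounded up to 5904512; 5,904,512 required, 5,904,512 in favor — approved.

Not approved — the Class I shares did not give the required vote.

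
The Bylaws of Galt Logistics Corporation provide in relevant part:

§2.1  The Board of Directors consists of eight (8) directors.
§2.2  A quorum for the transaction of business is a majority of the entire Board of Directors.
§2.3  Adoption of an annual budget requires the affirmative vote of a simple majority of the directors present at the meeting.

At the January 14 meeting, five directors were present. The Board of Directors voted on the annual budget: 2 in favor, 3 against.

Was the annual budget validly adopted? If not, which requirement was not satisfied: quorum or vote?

Invalid — vote requirement not satisfied.

Quorum: 5 present; quorum is 5. Satisfied.
Vote: the annual budget requires a majority of the directors present (5). A majority of 5 is 3, so 3 affirmative votes are needed; 2 voted in favor. Not satisfied.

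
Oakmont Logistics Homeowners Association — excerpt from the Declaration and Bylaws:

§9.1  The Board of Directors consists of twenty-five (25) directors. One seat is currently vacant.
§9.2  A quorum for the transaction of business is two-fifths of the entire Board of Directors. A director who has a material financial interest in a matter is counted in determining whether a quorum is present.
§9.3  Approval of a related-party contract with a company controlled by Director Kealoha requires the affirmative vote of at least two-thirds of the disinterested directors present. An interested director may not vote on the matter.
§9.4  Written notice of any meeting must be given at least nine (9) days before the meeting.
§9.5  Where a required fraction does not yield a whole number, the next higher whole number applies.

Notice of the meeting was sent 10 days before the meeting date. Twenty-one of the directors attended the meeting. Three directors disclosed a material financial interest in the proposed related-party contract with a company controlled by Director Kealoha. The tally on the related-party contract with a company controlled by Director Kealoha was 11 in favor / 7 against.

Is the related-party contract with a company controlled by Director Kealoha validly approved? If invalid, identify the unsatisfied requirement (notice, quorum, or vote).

Notice: 10 days given; 9 required (10 ≥ 9). Satisfied.
Quorum: 21 present (interested directors count toward quorum); quorum is 10. Satisfied.
Vote: the related-party contract with a company controlled by Director Kealoha requires two-thirds of the disinterested directors present (21 − 3 = 18). 2/3 of 18 = 12, so 12 affirmative votes are needed; 11 voted in favor. Not satisfied.

Invalid — vote requirement not satisfied.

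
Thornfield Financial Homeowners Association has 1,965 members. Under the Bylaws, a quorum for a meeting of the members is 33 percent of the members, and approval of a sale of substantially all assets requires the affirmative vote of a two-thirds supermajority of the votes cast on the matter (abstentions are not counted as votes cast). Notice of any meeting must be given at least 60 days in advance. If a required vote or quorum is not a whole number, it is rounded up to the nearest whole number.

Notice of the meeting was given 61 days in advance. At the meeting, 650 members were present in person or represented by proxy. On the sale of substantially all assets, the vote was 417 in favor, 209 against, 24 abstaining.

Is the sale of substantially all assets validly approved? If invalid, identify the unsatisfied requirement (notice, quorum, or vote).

Notice: 61 days given; 60 required. Satisfied.
Quorum: 33% of 1,965 = 648.45, rounded up to 649; 650 present. Satisfied.
Vote: requires two-thirds of the votes cast (650 − 24 abstaining = 626); 2/3 of 626 = 417.33, rounded up to 418, so 418 needed; 417 in favor. Not satisfied.

Invalid — vote requirement not satisfied.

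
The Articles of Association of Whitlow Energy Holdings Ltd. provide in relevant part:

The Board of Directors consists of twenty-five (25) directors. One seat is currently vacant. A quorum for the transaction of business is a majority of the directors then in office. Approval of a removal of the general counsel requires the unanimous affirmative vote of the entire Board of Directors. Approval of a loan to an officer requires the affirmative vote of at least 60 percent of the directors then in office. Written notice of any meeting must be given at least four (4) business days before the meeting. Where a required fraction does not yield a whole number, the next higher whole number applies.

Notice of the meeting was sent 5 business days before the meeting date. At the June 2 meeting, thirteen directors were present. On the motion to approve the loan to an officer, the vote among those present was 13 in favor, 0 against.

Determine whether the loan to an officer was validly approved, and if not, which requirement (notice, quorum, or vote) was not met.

Invalid — vote requirement not satisfied.

Notice: 5 business days given; 4 required (5 ≥ 4). Satisfied.
Quorum: 13 present; quorum is 13. Satisfied.
Vote: the loan to an officer requires three-fifths of the directors then in office (24). 3/5 of 24 = 14.40, rounded up to 15, so 15 affirmative votes are needed; 13 voted in favor. Not satisfied.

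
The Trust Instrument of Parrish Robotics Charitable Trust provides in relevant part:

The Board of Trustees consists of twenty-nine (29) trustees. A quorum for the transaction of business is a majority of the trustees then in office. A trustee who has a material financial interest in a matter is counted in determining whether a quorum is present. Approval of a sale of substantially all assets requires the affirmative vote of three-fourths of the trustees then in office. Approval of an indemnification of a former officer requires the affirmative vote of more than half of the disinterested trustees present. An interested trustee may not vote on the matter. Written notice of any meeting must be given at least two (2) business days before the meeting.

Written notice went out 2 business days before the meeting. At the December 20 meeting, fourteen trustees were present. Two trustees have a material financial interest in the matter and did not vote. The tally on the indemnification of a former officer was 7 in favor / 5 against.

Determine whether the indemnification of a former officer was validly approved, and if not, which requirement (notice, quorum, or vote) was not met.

Notice: 2 business days given; 2 required (2 ≥ 2). Satisfied.
Quorum: 14 present (interested trustees count toward quorum); quorum is 15. Not satisfied.
Vote: the indemnification of a former officer requires a majority of the disinterested trustees present (14 − 2 = 12). A majority of 12 is 7, so 7 affirmative votes are needed; 7 voted in favor. Satisfied. (Moot — without a quorum no business can be validly transacted.)

Invalid — quorum requirement not satisfied.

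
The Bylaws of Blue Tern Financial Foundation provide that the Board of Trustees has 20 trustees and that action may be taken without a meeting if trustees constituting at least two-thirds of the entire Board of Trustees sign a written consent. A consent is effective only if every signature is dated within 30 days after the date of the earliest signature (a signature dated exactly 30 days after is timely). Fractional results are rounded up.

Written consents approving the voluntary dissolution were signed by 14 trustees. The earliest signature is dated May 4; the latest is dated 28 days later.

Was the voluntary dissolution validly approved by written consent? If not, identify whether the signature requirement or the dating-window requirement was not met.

Signatures required: at least two-thirds of 20 — 2/3 of 20 = 13.33, rounded up to 14, so 14 needed; 14 signed. Sufficient.
Dating window: the latest signature is 28 days after the earliest; the limit is 30 days. Within the window.

Effective — both the signature and dating-window requirements are satisfied.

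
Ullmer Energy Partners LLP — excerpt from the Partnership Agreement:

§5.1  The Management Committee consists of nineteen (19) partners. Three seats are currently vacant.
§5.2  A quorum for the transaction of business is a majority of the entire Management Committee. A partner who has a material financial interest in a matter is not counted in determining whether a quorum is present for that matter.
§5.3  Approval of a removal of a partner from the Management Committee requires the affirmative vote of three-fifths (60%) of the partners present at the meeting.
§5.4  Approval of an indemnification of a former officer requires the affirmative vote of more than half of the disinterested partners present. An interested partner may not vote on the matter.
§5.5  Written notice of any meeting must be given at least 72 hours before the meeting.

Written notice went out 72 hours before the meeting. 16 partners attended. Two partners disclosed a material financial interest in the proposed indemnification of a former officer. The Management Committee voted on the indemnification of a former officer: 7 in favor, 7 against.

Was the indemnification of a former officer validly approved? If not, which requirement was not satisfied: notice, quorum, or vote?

Notice: 72 hours given; 72 required (72 ≥ 72). Satisfied.
Quorum: 16 present, but the 2 interested partners do not count, leaving 14. Quorum is 10. Satisfied.
Vote: the indemnification of a former officer requires a majority of the disinterested partners present (16 − 2 = 14). A majority of 14 is 8, so 8 affirmative votes are needed; 7 voted in favor. Not satisfied.

Invalid — vote requirement not satisfied.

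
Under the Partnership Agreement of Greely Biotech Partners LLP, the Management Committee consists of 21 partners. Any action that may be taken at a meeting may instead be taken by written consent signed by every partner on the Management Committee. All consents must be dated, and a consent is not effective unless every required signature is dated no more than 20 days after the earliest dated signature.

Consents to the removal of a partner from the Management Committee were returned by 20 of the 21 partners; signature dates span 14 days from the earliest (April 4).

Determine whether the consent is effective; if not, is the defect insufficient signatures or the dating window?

Signatures required: every one of 21 — unanimous means all 21, so 21 needed; 20 signed. Insufficient.
Dating window: the latest signature is 14 days after the earliest; the limit is 20 days. Within the window.

Not effective — insufficient signatures.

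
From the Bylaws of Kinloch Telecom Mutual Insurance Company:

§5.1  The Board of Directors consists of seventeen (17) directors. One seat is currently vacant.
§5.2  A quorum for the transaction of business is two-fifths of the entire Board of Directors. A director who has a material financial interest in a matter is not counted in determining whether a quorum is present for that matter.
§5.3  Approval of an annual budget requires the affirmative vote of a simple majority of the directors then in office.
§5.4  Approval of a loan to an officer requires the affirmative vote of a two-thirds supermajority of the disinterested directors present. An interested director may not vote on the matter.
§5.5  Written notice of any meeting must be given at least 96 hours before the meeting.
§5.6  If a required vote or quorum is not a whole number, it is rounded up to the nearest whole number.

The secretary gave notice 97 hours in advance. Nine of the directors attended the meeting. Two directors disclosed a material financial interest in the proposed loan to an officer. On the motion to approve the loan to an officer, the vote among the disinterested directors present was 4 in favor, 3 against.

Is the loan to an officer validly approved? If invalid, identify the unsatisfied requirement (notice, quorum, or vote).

Invalid — vote requirement not satisfied.

Notice: 97 hours given; 96 required (97 ≥ 96). Satisfied.
Quorum: 9 present, but the 2 interested directors do not count, leaving 7. Quorum is 7. Satisfied.
Vote: the loan to an officer requires two-thirds of the disinterested directors present (9 − 2 = 7). 2/3 of 7 = 4.67, rounded up to 5, so 5 affirmative votes are needed; 4 voted in favor. Not satisfied.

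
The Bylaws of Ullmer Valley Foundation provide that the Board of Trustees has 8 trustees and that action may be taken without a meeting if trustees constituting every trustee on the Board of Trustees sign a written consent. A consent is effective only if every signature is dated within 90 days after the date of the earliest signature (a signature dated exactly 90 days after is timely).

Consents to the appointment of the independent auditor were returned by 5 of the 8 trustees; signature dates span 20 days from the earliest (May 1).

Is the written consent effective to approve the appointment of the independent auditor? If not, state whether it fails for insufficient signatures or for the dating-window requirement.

Signatures required: the unanimous vote of 8 — unanimous means all 8, so 8 needed; 5 signed. Insufficient.
Dating window: the latest signature is 20 days after the earliest; the limit is 90 days. Within the window.

Not effective — insufficient signatures.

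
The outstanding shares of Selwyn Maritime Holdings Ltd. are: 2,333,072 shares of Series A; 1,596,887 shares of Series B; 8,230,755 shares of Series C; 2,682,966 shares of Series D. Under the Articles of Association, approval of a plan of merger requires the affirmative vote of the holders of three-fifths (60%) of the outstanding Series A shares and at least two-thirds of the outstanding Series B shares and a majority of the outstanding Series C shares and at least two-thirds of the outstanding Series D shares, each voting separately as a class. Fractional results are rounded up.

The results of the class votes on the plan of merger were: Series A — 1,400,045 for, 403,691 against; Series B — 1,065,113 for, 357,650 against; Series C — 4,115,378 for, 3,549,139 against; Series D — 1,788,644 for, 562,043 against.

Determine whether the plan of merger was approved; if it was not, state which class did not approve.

Series A: 3/5 of 2333072 = 1399843.20, rounded up to 1399844; 1,399,844 required, 1,400,045 in favor — approved.
Series B: 2/3 of 1596887 = 1064591.33, rounded up to 1064592; 1,064,592 required, 1,065,113 in favor — approved.
Series C: a majority of 8230755 is 4115378; 4,115,378 required, 4,115,378 in favor — approved.
Series D: 2/3 of 2682966 = 1788644; 1,788,644 required, 1,788,644 in favor — approved.

Approved — every class gave the required vote.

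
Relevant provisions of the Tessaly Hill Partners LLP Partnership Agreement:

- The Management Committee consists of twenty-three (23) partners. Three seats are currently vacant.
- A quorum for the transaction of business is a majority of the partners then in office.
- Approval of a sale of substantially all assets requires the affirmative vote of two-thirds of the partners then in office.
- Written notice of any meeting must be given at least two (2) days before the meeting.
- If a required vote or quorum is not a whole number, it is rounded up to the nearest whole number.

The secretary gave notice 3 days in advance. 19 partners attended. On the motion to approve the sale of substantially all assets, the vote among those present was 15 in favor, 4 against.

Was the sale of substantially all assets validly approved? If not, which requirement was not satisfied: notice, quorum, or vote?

Valid — all requirements satisfied.

Notice: 3 days given; 2 required (3 ≥ 2). Satisfied.
Quorum: 19 present; quorum is 11. Satisfied.
Vote: the sale of substantially all assets requires two-thirds of the partners then in office (20). 2/3 of 20 = 13.33, rounded up to 14, so 14 affirmative votes are needed; 15 voted in favor. Satisfied.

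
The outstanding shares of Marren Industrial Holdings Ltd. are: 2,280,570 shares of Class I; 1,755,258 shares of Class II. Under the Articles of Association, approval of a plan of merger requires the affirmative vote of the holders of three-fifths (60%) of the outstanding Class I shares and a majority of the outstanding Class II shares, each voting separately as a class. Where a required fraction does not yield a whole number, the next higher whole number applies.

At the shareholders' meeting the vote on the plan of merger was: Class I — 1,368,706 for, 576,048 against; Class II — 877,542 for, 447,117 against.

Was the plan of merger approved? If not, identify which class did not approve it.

Class I: 3/5 of 2280570 = 1368342; 1,368,342 required, 1,368,706 in favor — approved.
Class II: a majority of 1755258 is 877630; 877,630 required, 877,542 in favor — not approved.

Not approved — the Class II shares did not give the required vote.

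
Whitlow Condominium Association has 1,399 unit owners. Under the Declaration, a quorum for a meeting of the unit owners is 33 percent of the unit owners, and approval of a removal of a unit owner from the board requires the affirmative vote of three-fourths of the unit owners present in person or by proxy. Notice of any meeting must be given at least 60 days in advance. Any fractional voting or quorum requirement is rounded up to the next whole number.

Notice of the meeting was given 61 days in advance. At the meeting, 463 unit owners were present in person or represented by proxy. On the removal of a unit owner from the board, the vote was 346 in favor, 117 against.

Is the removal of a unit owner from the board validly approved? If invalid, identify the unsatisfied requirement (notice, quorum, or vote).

Notice: 61 days given; 60 required. Satisfied.
Quorum: 33% of 1,399 = 461.67, rounded up to 462; 463 present. Satisfied.
Vote: requires three-fourths of those present (463); 3/4 of 463 = 347.25, rounded up to 348, so 348 needed; 346 in favor. Not satisfied.

Invalid — vote requirement not satisfied.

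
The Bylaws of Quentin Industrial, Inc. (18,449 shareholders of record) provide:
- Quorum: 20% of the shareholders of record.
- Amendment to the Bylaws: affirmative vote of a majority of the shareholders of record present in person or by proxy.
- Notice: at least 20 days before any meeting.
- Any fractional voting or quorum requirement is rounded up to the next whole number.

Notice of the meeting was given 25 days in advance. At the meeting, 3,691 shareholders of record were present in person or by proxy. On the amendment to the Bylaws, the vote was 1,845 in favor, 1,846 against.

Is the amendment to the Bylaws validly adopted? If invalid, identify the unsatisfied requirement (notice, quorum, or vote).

Invalid — vote requirement not satisfied.

Notice: 25 days given; 20 required. Satisfied.
Quorum: 20% of 18,449 = 3,689.80, rounded up to 3,690; 3,691 present. Satisfied.
Vote: requires a majority of those present (3,691); a majority of 3691 is 1846, so 1,846 needed; 1,845 in favor. Not satisfied.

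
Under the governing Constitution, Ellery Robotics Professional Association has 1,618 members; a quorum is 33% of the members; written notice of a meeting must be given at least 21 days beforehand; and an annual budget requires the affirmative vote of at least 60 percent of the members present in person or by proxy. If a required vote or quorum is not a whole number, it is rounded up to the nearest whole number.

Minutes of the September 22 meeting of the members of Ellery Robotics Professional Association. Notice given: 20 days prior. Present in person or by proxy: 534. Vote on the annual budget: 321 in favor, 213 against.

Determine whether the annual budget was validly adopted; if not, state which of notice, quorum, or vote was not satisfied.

Notice: 20 days given; 21 required. Not satisfied.
Quorum: 33% of 1,618 = 533.94, rounded up to 534; 534 present. Satisfied.
Vote: requires three-fifths of those present (534); 3/5 of 534 = 320.40, rounded up to 321, so 321 needed; 321 in favor. Satisfied.

Invalid — notice requirement not satisfied.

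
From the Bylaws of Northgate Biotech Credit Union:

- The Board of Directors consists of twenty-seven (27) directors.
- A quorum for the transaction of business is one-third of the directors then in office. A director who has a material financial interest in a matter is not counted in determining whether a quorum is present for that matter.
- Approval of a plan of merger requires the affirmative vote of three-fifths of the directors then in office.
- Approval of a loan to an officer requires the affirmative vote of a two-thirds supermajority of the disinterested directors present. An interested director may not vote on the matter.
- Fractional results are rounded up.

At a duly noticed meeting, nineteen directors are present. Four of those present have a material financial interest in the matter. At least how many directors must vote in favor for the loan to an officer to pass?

10

The loan to an officer requires two-thirds of the disinterested directors present (19 − 4 = 15).
2/3 of 15 = 10.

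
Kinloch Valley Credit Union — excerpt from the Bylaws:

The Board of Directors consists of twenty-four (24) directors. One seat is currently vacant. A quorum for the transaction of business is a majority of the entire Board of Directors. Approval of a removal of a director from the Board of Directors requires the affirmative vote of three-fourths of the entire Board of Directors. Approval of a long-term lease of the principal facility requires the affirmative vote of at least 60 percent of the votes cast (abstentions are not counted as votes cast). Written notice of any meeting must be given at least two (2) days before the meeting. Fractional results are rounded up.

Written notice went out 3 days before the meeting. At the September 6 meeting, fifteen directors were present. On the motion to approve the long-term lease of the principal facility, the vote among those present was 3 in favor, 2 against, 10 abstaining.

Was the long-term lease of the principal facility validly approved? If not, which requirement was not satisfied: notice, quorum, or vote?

Valid — all requirements satisfied.

Notice: 3 days given; 2 required (3 ≥ 2). Satisfied.
Quorum: 15 present; quorum is 13. Satisfied.
Vote: the long-term lease of the principal facility requires three-fifths of the votes cast (15 present − 10 abstaining = 5). 3/5 of 5 = 3, so 3 affirmative votes are needed; 3 voted in favor. Satisfied.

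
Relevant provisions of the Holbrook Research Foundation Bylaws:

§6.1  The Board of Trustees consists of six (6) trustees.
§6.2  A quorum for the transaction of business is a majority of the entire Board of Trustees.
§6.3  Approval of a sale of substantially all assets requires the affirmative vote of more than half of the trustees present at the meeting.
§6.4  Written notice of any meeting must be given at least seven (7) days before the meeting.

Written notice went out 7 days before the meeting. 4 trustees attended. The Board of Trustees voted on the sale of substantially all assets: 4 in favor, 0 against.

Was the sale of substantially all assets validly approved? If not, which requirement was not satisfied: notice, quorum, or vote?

Valid — all requirements satisfied.

Notice: 7 days given; 7 required (7 ≥ 7). Satisfied.
Quorum: 4 present; quorum is 4. Satisfied.
Vote: the sale of substantially all assets requires a majority of the trustees present (4). A majority of 4 is 3, so 3 affirmative votes are needed; 4 voted in favor. Satisfied.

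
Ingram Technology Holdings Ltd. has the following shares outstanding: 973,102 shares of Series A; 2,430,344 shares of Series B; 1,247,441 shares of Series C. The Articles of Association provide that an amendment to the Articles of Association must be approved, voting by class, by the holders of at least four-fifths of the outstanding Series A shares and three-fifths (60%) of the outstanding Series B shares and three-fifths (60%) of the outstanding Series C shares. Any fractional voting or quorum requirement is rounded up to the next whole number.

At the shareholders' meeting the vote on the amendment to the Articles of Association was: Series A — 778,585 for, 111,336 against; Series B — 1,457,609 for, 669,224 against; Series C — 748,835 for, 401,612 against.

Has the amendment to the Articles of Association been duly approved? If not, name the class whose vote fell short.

Series A: 4/5 of 973102 = 778481.60, rounded up to 778482; 778,482 required, 778,585 in favor — approved.
Series B: 3/5 of 2430344 = 1458206.40, rounded up to 1458207; 1,458,207 required, 1,457,609 in favor — not approved.
Series C: 3/5 of 1247441 = 748464.60, rounded up to 748465; 748,465 required, 748,835 in favor — approved.

Not approved — the Series B shares did not give the required vote.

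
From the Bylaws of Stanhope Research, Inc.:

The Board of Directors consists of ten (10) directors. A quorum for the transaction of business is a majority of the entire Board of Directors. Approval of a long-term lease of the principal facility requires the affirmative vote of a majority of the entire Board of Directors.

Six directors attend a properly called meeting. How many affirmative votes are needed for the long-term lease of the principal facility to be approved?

The long-term lease of the principal facility requires a majority of the entire Board of Directors (10).
A majority of 10 is 6.

6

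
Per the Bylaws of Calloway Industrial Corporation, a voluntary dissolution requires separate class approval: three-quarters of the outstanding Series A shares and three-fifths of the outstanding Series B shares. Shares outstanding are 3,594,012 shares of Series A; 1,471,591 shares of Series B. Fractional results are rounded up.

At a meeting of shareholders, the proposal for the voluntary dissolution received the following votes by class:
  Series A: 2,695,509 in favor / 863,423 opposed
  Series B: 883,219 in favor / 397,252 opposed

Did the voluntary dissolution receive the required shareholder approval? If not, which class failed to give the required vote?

Series A: 3/4 of 3594012 = 2695509; 2,695,509 required, 2,695,509 in favor — approved.
Series B: 3/5 of 1471591 = 882954.60, rounded up to 882955; 882,955 required, 883,219 in favor — approved.

Approved — every class gave the required vote.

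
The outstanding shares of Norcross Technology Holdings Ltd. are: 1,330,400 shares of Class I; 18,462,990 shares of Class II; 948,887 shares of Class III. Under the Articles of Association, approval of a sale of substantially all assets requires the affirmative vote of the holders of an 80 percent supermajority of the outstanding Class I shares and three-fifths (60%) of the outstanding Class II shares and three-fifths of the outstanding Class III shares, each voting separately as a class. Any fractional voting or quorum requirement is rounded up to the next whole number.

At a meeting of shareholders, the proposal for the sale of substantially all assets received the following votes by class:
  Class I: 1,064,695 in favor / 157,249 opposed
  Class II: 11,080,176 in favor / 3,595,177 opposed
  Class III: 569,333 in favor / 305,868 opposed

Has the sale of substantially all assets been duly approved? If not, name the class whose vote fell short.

Approved — every class gave the required vote.

Class I: 4/5 of 1330400 = 1064320; 1,064,320 required, 1,064,695 in favor — approved.
Class II: 3/5 of 18462990 = 11077794; 11,077,794 required, 11,080,176 in favor — approved.
Class III: 3/5 of 948887 = 569332.20, rounded up to 569333; 569,333 required, 569,333 in favor — approved.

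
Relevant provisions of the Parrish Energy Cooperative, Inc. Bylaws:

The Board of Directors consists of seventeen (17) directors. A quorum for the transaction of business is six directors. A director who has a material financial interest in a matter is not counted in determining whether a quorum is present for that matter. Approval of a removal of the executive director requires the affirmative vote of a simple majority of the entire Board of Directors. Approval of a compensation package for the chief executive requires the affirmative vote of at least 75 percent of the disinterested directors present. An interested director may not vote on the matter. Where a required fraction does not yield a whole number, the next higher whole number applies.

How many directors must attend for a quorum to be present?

The quorum is fixed at 6.

6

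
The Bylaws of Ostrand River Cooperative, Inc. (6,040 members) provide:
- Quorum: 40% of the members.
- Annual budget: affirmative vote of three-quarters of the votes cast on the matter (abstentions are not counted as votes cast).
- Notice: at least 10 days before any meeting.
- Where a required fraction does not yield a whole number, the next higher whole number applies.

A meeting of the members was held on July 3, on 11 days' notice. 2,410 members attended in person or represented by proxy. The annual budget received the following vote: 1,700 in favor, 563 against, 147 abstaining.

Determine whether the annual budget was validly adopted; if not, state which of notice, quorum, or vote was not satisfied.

Invalid — quorum requirement not satisfied.

Notice: 11 days given; 10 required. Satisfied.
Quorum: 40% of 6,040 = 2,416; 2,410 present. Not satisfied.
Vote: requires three-fourths of the votes cast (2,410 − 147 abstaining = 2,263); 3/4 of 2263 = 1697.25, rounded up to 1698, so 1,698 needed; 1,700 in favor. Satisfied.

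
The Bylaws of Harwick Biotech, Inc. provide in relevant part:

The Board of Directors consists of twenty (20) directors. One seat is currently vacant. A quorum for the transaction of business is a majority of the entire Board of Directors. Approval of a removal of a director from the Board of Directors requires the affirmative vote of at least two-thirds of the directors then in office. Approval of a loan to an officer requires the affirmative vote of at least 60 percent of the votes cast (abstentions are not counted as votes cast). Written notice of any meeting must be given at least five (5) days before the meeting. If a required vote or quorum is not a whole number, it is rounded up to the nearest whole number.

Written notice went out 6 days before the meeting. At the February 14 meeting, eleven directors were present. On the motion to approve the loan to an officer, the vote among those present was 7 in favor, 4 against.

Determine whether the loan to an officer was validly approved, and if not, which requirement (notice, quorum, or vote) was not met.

Notice: 6 days given; 5 required (6 ≥ 5). Satisfied.
Quorum: 11 present; quorum is 11. Satisfied.
Vote: the loan to an officer requires three-fifths of the votes cast (11). 3/5 of 11 = 6.60, rounded up to 7, so 7 affirmative votes are needed; 7 voted in favor. Satisfied.

Valid — all requirements satisfied.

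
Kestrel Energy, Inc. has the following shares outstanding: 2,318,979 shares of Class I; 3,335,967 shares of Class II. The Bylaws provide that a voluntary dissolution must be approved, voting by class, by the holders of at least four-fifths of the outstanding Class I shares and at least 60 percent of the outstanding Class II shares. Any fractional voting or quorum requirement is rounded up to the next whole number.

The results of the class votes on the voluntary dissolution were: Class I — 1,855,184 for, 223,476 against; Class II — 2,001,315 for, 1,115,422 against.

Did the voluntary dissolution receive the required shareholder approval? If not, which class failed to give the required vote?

Class I: 4/5 of 2318979 = 1855183.20, rounded up to 1855184; 1,855,184 required, 1,855,184 in favor — approved.
Class II: 3/5 of 3335967 = 2001580.20, rounded up to 2001581; 2,001,581 required, 2,001,315 in favor — not approved.

Not approved — the Class II shares did not give the required vote.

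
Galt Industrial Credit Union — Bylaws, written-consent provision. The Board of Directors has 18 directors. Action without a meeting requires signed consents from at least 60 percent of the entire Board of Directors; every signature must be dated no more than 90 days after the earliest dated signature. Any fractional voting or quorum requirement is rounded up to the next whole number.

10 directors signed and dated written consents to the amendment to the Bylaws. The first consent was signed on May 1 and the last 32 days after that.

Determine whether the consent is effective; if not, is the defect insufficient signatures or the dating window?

Not effective — insufficient signatures.

Signatures required: at least 60 percent of 18 — 3/5 of 18 = 10.80, rounded up to 11, so 11 needed; 10 signed. Insufficient.
Dating window: the latest signature is 32 days after the earliest; the limit is 90 days. Within the window.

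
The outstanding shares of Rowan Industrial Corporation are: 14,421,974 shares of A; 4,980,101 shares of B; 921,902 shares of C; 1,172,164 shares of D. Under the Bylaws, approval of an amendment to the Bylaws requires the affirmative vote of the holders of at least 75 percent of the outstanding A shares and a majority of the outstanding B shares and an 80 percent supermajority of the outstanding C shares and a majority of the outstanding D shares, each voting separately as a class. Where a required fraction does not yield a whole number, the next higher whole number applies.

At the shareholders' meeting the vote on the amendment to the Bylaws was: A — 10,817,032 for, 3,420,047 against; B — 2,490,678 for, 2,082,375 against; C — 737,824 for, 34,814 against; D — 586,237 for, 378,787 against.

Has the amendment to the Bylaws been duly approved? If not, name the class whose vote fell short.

A: 3/4 of 14421974 = 10816480.50, rounded up to 10816481; 10,816,481 required, 10,817,032 in favor — approved.
B: a majority of 4980101 is 2490051; 2,490,051 required, 2,490,678 in favor — approved.
C: 4/5 of 921902 = 737521.60, rounded up to 737522; 737,522 required, 737,824 in favor — approved.
D: a majority of 1172164 is 586083; 586,083 required, 586,237 in favor — approved.

Approved — every class gave the required vote.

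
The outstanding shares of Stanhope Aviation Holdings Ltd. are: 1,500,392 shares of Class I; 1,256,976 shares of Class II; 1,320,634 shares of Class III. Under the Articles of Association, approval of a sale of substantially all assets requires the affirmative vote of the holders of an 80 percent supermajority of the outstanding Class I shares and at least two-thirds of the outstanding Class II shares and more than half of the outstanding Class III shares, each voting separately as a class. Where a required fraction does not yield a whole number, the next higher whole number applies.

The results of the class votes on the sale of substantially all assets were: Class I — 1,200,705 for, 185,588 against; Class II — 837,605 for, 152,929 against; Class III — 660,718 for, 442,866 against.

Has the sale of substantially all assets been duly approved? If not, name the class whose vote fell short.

Class I: 4/5 of 1500392 = 1200313.60, rounded up to 1200314; 1,200,314 required, 1,200,705 in favor — approved.
Class II: 2/3 of 1256976 = 837984; 837,984 required, 837,605 in favor — not approved.
Class III: a majority of 1320634 is 660318; 660,318 required, 660,718 in favor — approved.

Not approved — the Class II shares did not give the required vote.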